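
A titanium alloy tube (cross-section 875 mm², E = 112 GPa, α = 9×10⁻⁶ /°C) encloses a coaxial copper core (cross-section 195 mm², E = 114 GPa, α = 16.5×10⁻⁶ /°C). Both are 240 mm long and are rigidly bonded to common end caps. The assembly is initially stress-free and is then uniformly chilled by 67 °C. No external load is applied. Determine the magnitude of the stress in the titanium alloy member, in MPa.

σ ≈ 10.4 MPa (compressive)

The copper has the larger α, so on cooling it would change length more than the titanium alloy if both were free. The rigid plates force a common final length, so the copper is put into tension and the titanium alloy into compression, with equal and opposite forces P (no external load).
Compatibility of the two members (thermal + elastic change equal): (α₁ − α₂)ΔT = P·[1/(A₁E₁) + 1/(A₂E₂)].
|α₁ − α₂|·ΔT = 7.5×10⁻⁶ × 67 = 0.0005025.
1/(A₁E₁) + 1/(A₂E₂) = 1/(875×112×10³) + 1/(195×114×10³) = 5.519×10⁻⁸ N⁻¹.
So P = 0.0005025 / 5.519×10⁻⁸ = 9.105 kN.
σ_{titanium alloy} = P/A₁ = 9105/875 = 10.41 MPa, compressive.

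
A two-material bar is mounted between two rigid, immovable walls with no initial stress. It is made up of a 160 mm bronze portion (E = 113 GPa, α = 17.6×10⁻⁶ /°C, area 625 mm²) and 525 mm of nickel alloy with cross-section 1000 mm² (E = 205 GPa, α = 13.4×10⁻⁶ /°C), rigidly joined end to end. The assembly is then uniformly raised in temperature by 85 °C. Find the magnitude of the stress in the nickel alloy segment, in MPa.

With the walls removed the bar would change length by δ_free = Σ αᵢΔT Lᵢ = 17.6×10⁻⁶×85×160 + 13.4×10⁻⁶×85×525 = 0.8373 mm.
Since the ends are fixed, an axial force P builds up, equal in every segment, with P · Σ Lᵢ/(AᵢEᵢ) = δ_free.
The series flexibility is Σ Lᵢ/(AᵢEᵢ) = 160/(625×113×10³) + 525/(1000×205×10³) = 4.826×10⁻⁶ mm/N.
Hence P = δ_free / Σ(L/AE) = 0.8373/4.826×10⁻⁶ = 173.5 kN (compressive).
σ_{nickel alloy} = P / A = 173500 / 1000 = 173.5 MPa.

σ ≈ 173 MPa (compressive)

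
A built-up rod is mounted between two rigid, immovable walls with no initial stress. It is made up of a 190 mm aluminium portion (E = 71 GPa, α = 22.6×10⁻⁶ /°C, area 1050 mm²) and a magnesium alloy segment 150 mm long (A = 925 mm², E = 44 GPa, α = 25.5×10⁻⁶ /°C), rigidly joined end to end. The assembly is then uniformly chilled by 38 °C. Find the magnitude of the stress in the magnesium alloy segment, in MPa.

σ ≈ 53.5 MPa (tensile)

If the supports were absent, the total length change would be Σ αᵢΔT Lᵢ = 22.6×10⁻⁶×38×190 + 25.5×10⁻⁶×38×150 = 0.3085 mm.
Since the ends are fixed, an axial force P builds up, equal in every segment, with P · Σ Lᵢ/(AᵢEᵢ) = δ_free.
The series flexibility is Σ Lᵢ/(AᵢEᵢ) = 190/(1050×71×10³) + 150/(925×44×10³) = 6.234×10⁻⁶ mm/N.
Hence P = δ_free / Σ(L/AE) = 0.3085/6.234×10⁻⁶ = 49.49 kN (tensile).
σ_{magnesium alloy} = P / A = 49490 / 925 = 53.5 MPa.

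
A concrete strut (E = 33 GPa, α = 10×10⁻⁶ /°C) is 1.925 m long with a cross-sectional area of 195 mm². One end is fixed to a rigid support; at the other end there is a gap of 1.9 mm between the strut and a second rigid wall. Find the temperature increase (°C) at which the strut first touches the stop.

ΔT ≈ 98.7 °C

Contact occurs when the free expansion equals the gap: αΔT L = 1.9 mm.
ΔT = 1.9 / (10×10⁻⁶ × 1925) = 98.7 °C.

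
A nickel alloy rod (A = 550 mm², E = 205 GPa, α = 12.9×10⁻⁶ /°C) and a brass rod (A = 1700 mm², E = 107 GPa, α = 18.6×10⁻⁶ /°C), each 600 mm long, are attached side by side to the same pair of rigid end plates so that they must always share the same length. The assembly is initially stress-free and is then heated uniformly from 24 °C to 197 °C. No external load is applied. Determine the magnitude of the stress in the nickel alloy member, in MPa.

σ ≈ 125 MPa (tensile)

The brass has the larger α, so on heating it would change length more than the nickel alloy if both were free. The rigid plates force a common final length, so the brass is put into compression and the nickel alloy into tension, with equal and opposite forces P (no external load).
Equating the net (thermal + elastic) strains gives |α₁ − α₂|·ΔT = P·[1/(A₁E₁) + 1/(A₂E₂)].
|α₁ − α₂|·ΔT = 5.7×10⁻⁶ × 173 = 0.0009861.
1/(A₁E₁) + 1/(A₂E₂) = 1/(550×205×10³) + 1/(1700×107×10³) = 1.437×10⁻⁸ N⁻¹.
So P = 0.0009861 / 1.437×10⁻⁸ = 68.64 kN.
σ_{nickel alloy} = P/A₁ = 68640/550 = 124.8 MPa, tensile.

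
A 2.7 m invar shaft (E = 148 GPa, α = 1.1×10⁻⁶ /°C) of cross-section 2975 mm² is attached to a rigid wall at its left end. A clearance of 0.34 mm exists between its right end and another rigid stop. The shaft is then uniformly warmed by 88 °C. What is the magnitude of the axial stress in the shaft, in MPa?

σ ≈ 0 MPa

If the wall were absent the shaft would grow by αΔT L = 1.1×10⁻⁶ × 88 × 2700 = 0.2614 mm.
Since δ_free = 0.261 mm is less than the 0.34 mm gap, the shaft never touches the wall. No axial force develops.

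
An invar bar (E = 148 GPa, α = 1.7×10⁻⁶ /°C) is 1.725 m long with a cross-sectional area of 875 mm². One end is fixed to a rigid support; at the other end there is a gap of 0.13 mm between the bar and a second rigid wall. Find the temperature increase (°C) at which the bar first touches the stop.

ΔT ≈ 44.3 °C

The gap closes when αΔT L = 0.13 mm, since the bar is still unstressed at that instant.
ΔT = 0.13 / (1.7×10⁻⁶ × 1725) = 44.33 °C.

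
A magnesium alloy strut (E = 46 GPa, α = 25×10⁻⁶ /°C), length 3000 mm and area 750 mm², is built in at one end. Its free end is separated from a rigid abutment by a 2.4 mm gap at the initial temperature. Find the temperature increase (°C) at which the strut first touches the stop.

The gap closes when αΔT L = 2.4 mm, since the strut is still unstressed at that instant.
So ΔT = g/(αL) = 2.4/(25×10⁻⁶ × 3000) = 32 °C.

ΔT ≈ 32 °C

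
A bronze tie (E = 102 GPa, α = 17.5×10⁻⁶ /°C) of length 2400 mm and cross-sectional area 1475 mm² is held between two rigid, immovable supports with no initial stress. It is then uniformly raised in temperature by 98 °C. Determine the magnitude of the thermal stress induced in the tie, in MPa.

With length fixed, the mechanical strain must cancel the thermal strain αΔT = 17.5×10⁻⁶ × 98 = 1715×10⁻⁶.
σ = EαΔT = 102×10³ × 17.5×10⁻⁶ × 98 = 174.9 MPa (compressive; the tie is trying to expand).

σ ≈ 175 MPa (compressive)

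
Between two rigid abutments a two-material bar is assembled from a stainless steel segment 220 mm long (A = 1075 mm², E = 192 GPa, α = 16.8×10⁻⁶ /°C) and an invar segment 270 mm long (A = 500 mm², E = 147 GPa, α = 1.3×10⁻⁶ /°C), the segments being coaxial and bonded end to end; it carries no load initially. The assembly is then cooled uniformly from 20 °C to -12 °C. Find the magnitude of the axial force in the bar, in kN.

Free thermal contraction of the whole bar: Σ αᵢΔT Lᵢ = 16.8×10⁻⁶×32×220 + 1.3×10⁻⁶×32×270 = 0.1295 mm.
Since the ends are fixed, an axial force P builds up, equal in every segment, with P · Σ Lᵢ/(AᵢEᵢ) = δ_free.
The series flexibility is Σ Lᵢ/(AᵢEᵢ) = 220/(1075×192×10³) + 270/(500×147×10³) = 4.739×10⁻⁶ mm/N.
P = 0.1295 / 4.739×10⁻⁶ = 27330 N = 27.33 kN, tensile.

P ≈ 27.3 kN (tensile)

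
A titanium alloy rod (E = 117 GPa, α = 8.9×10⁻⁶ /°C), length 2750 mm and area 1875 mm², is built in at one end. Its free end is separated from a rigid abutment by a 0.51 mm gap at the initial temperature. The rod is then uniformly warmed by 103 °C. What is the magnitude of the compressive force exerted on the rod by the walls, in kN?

If the wall were absent the rod would grow by αΔT L = 8.9×10⁻⁶ × 103 × 2750 = 2.521 mm.
The gap closes (δ_free > 0.51 mm) and the wall then resists a further 2.521 − 0.51 = 2.011 mm of expansion.
Compatibility: PL/(AE) = 2.011 mm, so σ = P/A = E × (2.011/2750) = 85.56 MPa.
Force on the wall = σA = 85.56 × 1875 mm² = 160.4 kN.

P ≈ 160 kN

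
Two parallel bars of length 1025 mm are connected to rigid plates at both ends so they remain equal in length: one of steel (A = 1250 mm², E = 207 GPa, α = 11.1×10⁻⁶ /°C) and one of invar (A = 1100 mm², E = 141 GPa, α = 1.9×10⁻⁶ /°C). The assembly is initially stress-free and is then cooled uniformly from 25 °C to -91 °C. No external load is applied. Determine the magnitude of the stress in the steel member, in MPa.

Equilibrium of a rigid end plate with no external load gives equal and opposite internal forces ±P in the two members. Since α_{steel} > α_{invar}, cooling drives the steel into tension and the invar into compression.
Setting the final lengths equal and cancelling L: (α₁ − α₂)ΔT = P/(A₁E₁) + P/(A₂E₂).
|α₁ − α₂|·ΔT = 9.2×10⁻⁶ × 116 = 0.001067.
1/(A₁E₁) + 1/(A₂E₂) = 1/(1250×207×10³) + 1/(1100×141×10³) = 1.031×10⁻⁸ N⁻¹.
P = 0.001067 / 1.031×10⁻⁸ = 103500 N = 103.5 kN.
σ_{steel} = P/A₁ = 103500/1250 = 82.79 MPa, tensile.

σ ≈ 82.8 MPa (tensile)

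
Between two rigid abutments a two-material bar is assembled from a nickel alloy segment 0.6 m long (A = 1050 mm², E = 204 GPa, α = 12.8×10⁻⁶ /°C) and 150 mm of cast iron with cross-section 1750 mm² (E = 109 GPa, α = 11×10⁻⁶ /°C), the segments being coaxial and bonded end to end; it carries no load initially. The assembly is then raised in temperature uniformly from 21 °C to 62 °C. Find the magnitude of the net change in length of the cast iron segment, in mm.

If the supports were absent, the total length change would be Σ αᵢΔT Lᵢ = 12.8×10⁻⁶×41×600 + 11×10⁻⁶×41×150 = 0.3825 mm.
The rigid supports impose zero overall length change; the single axial force P common to all segments must satisfy P Σ Lᵢ/(AᵢEᵢ) = δ_free.
The series flexibility is Σ Lᵢ/(AᵢEᵢ) = 600/(1050×204×10³) + 150/(1750×109×10³) = 3.587×10⁻⁶ mm/N.
Hence P = δ_free / Σ(L/AE) = 0.3825/3.587×10⁻⁶ = 106.6 kN (compressive).
For the cast iron segment, free thermal change = 11×10⁻⁶×41×150 = 0.06765 mm and elastic change from P = 106600×150/(1750×109×10³) = 0.08385 mm; these oppose, so the net change is 0.0162 mm (segment shortens).

|ΔL| ≈ 0.0162 mm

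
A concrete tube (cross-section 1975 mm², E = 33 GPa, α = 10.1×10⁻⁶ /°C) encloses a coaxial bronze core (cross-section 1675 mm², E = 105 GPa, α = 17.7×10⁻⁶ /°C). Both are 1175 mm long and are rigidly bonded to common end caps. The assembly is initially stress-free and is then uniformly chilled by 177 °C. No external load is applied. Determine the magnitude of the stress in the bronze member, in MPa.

Equilibrium of a rigid end plate with no external load gives equal and opposite internal forces ±P in the two members. Since α_{bronze} > α_{concrete}, cooling drives the bronze into tension and the concrete into compression.
Setting the final lengths equal and cancelling L: (α₁ − α₂)ΔT = P/(A₁E₁) + P/(A₂E₂).
|α₁ − α₂|·ΔT = 7.6×10⁻⁶ × 177 = 0.001345.
1/(A₁E₁) + 1/(A₂E₂) = 1/(1975×33×10³) + 1/(1675×105×10³) = 2.103×10⁻⁸ N⁻¹.
So P = 0.001345 / 2.103×10⁻⁸ = 63.97 kN.
σ_{bronze} = P/A₂ = 63970/1675 = 38.19 MPa, tensile.

σ ≈ 38.2 MPa (tensile)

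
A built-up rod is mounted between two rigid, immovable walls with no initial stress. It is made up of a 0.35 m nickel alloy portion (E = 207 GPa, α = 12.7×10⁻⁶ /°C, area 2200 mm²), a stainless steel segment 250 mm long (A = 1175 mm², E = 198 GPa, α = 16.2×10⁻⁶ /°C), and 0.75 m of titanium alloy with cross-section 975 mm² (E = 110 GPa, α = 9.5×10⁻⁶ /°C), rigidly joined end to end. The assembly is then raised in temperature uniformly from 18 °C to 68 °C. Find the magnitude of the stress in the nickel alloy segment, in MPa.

With the walls removed the bar would change length by δ_free = Σ αᵢΔT Lᵢ = 12.7×10⁻⁶×50×350 + 16.2×10⁻⁶×50×250 + 9.5×10⁻⁶×50×750 = 0.781 mm.
The walls prevent any net length change, so an axial force P (same in every segment) develops. Compatibility: P · Σ Lᵢ/(AᵢEᵢ) = δ_free.
The series flexibility is Σ Lᵢ/(AᵢEᵢ) = 350/(2200×207×10³) + 250/(1175×198×10³) + 750/(975×110×10³) = 8.836×10⁻⁶ mm/N.
P = 0.781 / 8.836×10⁻⁶ = 88390 N = 88.39 kN, compressive.
σ_{nickel alloy} = P / A = 88390 / 2200 = 40.18 MPa.

σ ≈ 40.2 MPa (compressive)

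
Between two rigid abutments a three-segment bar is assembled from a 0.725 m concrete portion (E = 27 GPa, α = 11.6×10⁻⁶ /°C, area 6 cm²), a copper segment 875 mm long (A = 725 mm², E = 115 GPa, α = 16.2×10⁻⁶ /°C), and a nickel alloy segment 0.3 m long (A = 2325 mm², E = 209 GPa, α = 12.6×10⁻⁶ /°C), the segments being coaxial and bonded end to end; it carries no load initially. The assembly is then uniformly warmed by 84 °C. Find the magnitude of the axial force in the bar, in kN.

P ≈ 39.6 kN (compressive)

Free thermal expansion of the whole bar: Σ αᵢΔT Lᵢ = 11.6×10⁻⁶×84×725 + 16.2×10⁻⁶×84×875 + 12.6×10⁻⁶×84×300 = 2.215 mm.
The walls prevent any net length change, so an axial force P (same in every segment) develops. Compatibility: P · Σ Lᵢ/(AᵢEᵢ) = δ_free.
Σ Lᵢ/(AᵢEᵢ) = 725/(600×27×10³) + 875/(725×115×10³) + 300/(2325×209×10³) = 5.587×10⁻⁵ mm/N.
P = 2.215 / 5.587×10⁻⁵ = 39640 N = 39.64 kN, compressive.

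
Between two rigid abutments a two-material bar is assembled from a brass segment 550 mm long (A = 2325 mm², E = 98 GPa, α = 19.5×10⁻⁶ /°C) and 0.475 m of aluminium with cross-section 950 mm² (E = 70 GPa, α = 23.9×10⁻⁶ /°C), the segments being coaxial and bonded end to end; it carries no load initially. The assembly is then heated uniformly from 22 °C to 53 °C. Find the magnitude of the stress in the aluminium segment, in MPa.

σ ≈ 75.4 MPa (compressive)

If the supports were absent, the total length change would be Σ αᵢΔT Lᵢ = 19.5×10⁻⁶×31×550 + 23.9×10⁻⁶×31×475 = 0.6844 mm.
Since the ends are fixed, an axial force P builds up, equal in every segment, with P · Σ Lᵢ/(AᵢEᵢ) = δ_free.
Σ Lᵢ/(AᵢEᵢ) = 550/(2325×98×10³) + 475/(950×70×10³) = 9.557×10⁻⁶ mm/N.
P = 0.6844 / 9.557×10⁻⁶ = 71610 N = 71.61 kN, compressive.
σ_{aluminium} = P / A = 71610 / 950 = 75.38 MPa.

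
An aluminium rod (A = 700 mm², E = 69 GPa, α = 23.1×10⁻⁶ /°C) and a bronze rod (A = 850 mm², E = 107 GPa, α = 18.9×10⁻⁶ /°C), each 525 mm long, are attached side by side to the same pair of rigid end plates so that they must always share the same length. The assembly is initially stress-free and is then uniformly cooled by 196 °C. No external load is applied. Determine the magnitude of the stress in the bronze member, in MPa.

Both members must finish at the same length. With the larger α, the aluminium tends to over-contract; the plates restrain it, putting the aluminium in tension and the bronze in compression. With no external load the two internal forces are equal and opposite, magnitude P.
Equating the net (thermal + elastic) strains gives |α₁ − α₂|·ΔT = P·[1/(A₁E₁) + 1/(A₂E₂)].
|α₁ − α₂|·ΔT = 4.2×10⁻⁶ × 196 = 0.0008232.
1/(A₁E₁) + 1/(A₂E₂) = 1/(700×69×10³) + 1/(850×107×10³) = 3.17×10⁻⁸ N⁻¹.
So P = 0.0008232 / 3.17×10⁻⁸ = 25.97 kN.
σ_{bronze} = P/A₂ = 25970/850 = 30.55 MPa, compressive.

σ ≈ 30.6 MPa (compressive)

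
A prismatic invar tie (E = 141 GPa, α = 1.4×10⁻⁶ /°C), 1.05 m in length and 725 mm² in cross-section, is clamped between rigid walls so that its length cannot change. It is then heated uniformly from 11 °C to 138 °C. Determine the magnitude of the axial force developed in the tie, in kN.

P ≈ 18.2 kN (compressive)

The ends cannot move, so σ = EαΔT = 141×10³ × 1.4×10⁻⁶ × 127 = 25.07 MPa.
Then P = σA = 25.07 × 725 mm² = 18.18 kN, compressive.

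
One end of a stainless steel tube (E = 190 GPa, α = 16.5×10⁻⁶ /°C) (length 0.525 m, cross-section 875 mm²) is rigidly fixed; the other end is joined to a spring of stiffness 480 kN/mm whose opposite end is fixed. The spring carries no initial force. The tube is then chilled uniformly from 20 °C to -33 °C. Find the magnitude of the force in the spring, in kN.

If the spring were absent the tube would shorten by αΔT L = 16.5×10⁻⁶ × 53 × 525 = 0.4591 mm.
Let P be the tensile force in the spring. The tube extends elastically by PL/(AE) and the spring stretches by P/k; together these equal δ_free.
P [ L/(AE) + 1/k ] = δ_free → P [ 525/(875×190×10³) + 1/(480×10³) ] = 0.4591.
P = 0.4591 / 5.241×10⁻⁶ = 87600 N.

P ≈ 87.6 kN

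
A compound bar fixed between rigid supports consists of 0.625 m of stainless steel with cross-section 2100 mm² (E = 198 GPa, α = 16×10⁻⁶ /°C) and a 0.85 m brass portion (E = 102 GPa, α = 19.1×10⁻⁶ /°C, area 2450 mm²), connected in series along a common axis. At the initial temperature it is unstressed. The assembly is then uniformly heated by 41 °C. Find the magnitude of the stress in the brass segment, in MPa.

σ ≈ 89.5 MPa (compressive)

With the walls removed the bar would change length by δ_free = Σ αᵢΔT Lᵢ = 16×10⁻⁶×41×625 + 19.1×10⁻⁶×41×850 = 1.076 mm.
The rigid supports impose zero overall length change; the single axial force P common to all segments must satisfy P Σ Lᵢ/(AᵢEᵢ) = δ_free.
The series flexibility is Σ Lᵢ/(AᵢEᵢ) = 625/(2100×198×10³) + 850/(2450×102×10³) = 4.904×10⁻⁶ mm/N.
So P = 1.076 / 4.904×10⁻⁶ = 219.3 kN, compressive.
σ_{brass} = P / A = 219300 / 2450 = 89.52 MPa.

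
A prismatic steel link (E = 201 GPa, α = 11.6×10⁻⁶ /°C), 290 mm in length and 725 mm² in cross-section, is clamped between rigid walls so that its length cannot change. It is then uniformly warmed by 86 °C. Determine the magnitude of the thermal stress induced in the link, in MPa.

Because both ends are immovable the net strain is zero, and the suppressed thermal strain is αΔT = 11.6×10⁻⁶ × 86 = 997.6×10⁻⁶.
σ = EαΔT = 201×10³ × 11.6×10⁻⁶ × 86 = 200.5 MPa (compressive; the link is trying to expand).

σ ≈ 201 MPa (compressive)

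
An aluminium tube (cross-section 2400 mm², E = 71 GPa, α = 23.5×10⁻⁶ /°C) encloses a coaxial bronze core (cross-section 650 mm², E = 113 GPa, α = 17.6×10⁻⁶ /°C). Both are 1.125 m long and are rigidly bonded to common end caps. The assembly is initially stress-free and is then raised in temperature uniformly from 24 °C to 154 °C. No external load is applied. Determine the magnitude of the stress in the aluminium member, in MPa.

Both members must finish at the same length. With the larger α, the aluminium tends to over-expand; the plates restrain it, putting the aluminium in compression and the bronze in tension. With no external load the two internal forces are equal and opposite, magnitude P.
Setting the final lengths equal and cancelling L: (α₁ − α₂)ΔT = P/(A₁E₁) + P/(A₂E₂).
|α₁ − α₂|·ΔT = 5.9×10⁻⁶ × 130 = 0.000767.
1/(A₁E₁) + 1/(A₂E₂) = 1/(2400×71×10³) + 1/(650×113×10³) = 1.948×10⁻⁸ N⁻¹.
So P = 0.000767 / 1.948×10⁻⁸ = 39.37 kN.
σ_{aluminium} = P/A₁ = 39370/2400 = 16.4 MPa, compressive.

σ ≈ 16.4 MPa (compressive)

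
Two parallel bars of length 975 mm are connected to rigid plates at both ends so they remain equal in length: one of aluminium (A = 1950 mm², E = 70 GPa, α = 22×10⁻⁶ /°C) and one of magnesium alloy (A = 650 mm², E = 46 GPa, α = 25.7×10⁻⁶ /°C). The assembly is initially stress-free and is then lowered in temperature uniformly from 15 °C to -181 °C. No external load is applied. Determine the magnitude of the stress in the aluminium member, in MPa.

σ ≈ 9.12 MPa (compressive)

Equilibrium of a rigid end plate with no external load gives equal and opposite internal forces ±P in the two members. Since α_{magnesium alloy} > α_{aluminium}, cooling drives the magnesium alloy into tension and the aluminium into compression.
Compatibility of the two members (thermal + elastic change equal): (α₁ − α₂)ΔT = P·[1/(A₁E₁) + 1/(A₂E₂)].
|α₁ − α₂|·ΔT = 3.7×10⁻⁶ × 196 = 0.0007252.
1/(A₁E₁) + 1/(A₂E₂) = 1/(1950×70×10³) + 1/(650×46×10³) = 4.077×10⁻⁸ N⁻¹.
So P = 0.0007252 / 4.077×10⁻⁸ = 17.79 kN.
σ_{aluminium} = P/A₁ = 17790/1950 = 9.122 MPa, compressive.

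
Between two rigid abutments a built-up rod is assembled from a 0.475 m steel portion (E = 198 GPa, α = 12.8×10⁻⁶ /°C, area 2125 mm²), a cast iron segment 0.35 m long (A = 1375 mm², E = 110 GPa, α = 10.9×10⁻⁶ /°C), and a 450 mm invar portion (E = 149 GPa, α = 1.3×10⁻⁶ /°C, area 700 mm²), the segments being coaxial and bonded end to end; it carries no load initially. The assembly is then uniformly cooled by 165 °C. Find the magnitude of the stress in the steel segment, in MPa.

If the supports were absent, the total length change would be Σ αᵢΔT Lᵢ = 12.8×10⁻⁶×165×475 + 10.9×10⁻⁶×165×350 + 1.3×10⁻⁶×165×450 = 1.729 mm.
Since the ends are fixed, an axial force P builds up, equal in every segment, with P · Σ Lᵢ/(AᵢEᵢ) = δ_free.
The series flexibility is Σ Lᵢ/(AᵢEᵢ) = 475/(2125×198×10³) + 350/(1375×110×10³) + 450/(700×149×10³) = 7.757×10⁻⁶ mm/N.
So P = 1.729 / 7.757×10⁻⁶ = 222.9 kN, tensile.
σ_{steel} = P / A = 222900 / 2125 = 104.9 MPa.

σ ≈ 105 MPa (tensile)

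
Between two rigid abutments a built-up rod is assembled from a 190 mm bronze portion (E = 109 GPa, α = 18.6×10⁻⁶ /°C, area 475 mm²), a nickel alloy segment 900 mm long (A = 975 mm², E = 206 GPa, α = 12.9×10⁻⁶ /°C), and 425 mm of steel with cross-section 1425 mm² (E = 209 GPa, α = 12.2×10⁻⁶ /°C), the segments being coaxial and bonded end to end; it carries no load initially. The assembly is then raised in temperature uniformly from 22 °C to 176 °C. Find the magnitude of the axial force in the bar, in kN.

P ≈ 327 kN (compressive)

If the supports were absent, the total length change would be Σ αᵢΔT Lᵢ = 18.6×10⁻⁶×154×190 + 12.9×10⁻⁶×154×900 + 12.2×10⁻⁶×154×425 = 3.131 mm.
The rigid supports impose zero overall length change; the single axial force P common to all segments must satisfy P Σ Lᵢ/(AᵢEᵢ) = δ_free.
The series flexibility is Σ Lᵢ/(AᵢEᵢ) = 190/(475×109×10³) + 900/(975×206×10³) + 425/(1425×209×10³) = 9.578×10⁻⁶ mm/N.
So P = 3.131 / 9.578×10⁻⁶ = 326.9 kN, compressive.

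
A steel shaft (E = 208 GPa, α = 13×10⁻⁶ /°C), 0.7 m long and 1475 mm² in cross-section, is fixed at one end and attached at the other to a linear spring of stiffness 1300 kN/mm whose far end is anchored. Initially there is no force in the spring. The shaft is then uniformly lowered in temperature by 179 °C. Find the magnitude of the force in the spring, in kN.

P ≈ 534 kN

If the spring were absent the shaft would shorten by αΔT L = 13×10⁻⁶ × 179 × 700 = 1.629 mm.
With a force P in the spring, the elastic change of the shaft is PL/(AE) and that of the spring is P/k; compatibility requires their sum to equal δ_free.
P [ L/(AE) + 1/k ] = δ_free → P [ 700/(1475×208×10³) + 1/(1300×10³) ] = 1.629.
P = 1.629 / 3.051×10⁻⁶ = 533900 N.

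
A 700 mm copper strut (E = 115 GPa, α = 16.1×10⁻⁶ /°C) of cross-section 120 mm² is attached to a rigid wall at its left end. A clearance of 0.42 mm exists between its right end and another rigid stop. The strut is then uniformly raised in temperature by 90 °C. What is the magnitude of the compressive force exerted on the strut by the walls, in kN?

P ≈ 11.7 kN

Unrestrained expansion: δ_free = αΔT L = 16.1×10⁻⁶ × 90 × 700 = 1.014 mm.
The gap closes (δ_free > 0.42 mm) and the wall then resists a further 1.014 − 0.42 = 0.5943 mm of expansion.
So σ = E(δ_free − g)/L = 115×10³ × 0.5943/700 = 97.64 MPa.
P = σA = 97.64 × 120 = 11.72 kN.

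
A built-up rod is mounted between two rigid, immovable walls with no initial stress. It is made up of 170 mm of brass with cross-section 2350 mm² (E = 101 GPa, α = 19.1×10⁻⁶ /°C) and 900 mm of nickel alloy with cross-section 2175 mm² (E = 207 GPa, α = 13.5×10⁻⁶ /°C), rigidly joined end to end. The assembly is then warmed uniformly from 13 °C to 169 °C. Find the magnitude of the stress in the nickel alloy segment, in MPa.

σ ≈ 407 MPa (compressive)

If the supports were absent, the total length change would be Σ αᵢΔT Lᵢ = 19.1×10⁻⁶×156×170 + 13.5×10⁻⁶×156×900 = 2.402 mm.
Since the ends are fixed, an axial force P builds up, equal in every segment, with P · Σ Lᵢ/(AᵢEᵢ) = δ_free.
Σ Lᵢ/(AᵢEᵢ) = 170/(2350×101×10³) + 900/(2175×207×10³) = 2.715×10⁻⁶ mm/N.
P = 2.402 / 2.715×10⁻⁶ = 884600 N = 884.6 kN, compressive.
σ_{nickel alloy} = P / A = 884600 / 2175 = 406.7 MPa.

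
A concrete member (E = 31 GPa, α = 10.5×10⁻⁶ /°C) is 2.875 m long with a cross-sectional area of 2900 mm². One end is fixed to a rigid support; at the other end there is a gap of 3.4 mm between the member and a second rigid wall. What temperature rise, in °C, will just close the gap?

ΔT ≈ 113 °C

Contact occurs when the free expansion equals the gap: αΔT L = 3.4 mm.
ΔT = 3.4 / (10.5×10⁻⁶ × 2875) = 112.6 °C.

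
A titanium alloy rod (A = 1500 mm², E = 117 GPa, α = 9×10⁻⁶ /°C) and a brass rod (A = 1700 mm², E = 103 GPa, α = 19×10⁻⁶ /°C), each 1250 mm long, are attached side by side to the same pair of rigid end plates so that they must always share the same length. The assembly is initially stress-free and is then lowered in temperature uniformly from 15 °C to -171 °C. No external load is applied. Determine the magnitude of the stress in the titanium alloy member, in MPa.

σ ≈ 109 MPa (compressive)

Both members must finish at the same length. With the larger α, the brass tends to over-contract; the plates restrain it, putting the brass in tension and the titanium alloy in compression. With no external load the two internal forces are equal and opposite, magnitude P.
Compatibility of the two members (thermal + elastic change equal): (α₁ − α₂)ΔT = P·[1/(A₁E₁) + 1/(A₂E₂)].
|α₁ − α₂|·ΔT = 10×10⁻⁶ × 186 = 0.00186.
1/(A₁E₁) + 1/(A₂E₂) = 1/(1500×117×10³) + 1/(1700×103×10³) = 1.141×10⁻⁸ N⁻¹.
P = 0.00186 / 1.141×10⁻⁸ = 163000 N = 163 kN.
σ_{titanium alloy} = P/A₁ = 163000/1500 = 108.7 MPa, compressive.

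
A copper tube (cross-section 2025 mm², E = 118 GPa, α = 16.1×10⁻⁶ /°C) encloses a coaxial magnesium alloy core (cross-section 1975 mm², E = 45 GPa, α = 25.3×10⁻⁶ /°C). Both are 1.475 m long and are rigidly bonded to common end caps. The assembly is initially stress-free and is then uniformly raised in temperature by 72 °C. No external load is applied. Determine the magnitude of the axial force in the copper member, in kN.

Both members must finish at the same length. With the larger α, the magnesium alloy tends to over-expand; the plates restrain it, putting the magnesium alloy in compression and the copper in tension. With no external load the two internal forces are equal and opposite, magnitude P.
Setting the final lengths equal and cancelling L: (α₁ − α₂)ΔT = P/(A₁E₁) + P/(A₂E₂).
|α₁ − α₂|·ΔT = 9.2×10⁻⁶ × 72 = 0.0006624.
1/(A₁E₁) + 1/(A₂E₂) = 1/(2025×118×10³) + 1/(1975×45×10³) = 1.544×10⁻⁸ N⁻¹.
P = 0.0006624 / 1.544×10⁻⁸ = 42910 N = 42.91 kN.

P ≈ 42.9 kN (tensile in the copper)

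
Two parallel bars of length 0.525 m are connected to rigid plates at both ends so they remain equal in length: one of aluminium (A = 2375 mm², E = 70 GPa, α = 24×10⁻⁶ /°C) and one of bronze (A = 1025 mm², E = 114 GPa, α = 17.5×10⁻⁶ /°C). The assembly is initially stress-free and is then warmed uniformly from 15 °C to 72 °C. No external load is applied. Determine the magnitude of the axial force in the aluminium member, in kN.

The aluminium has the larger α, so on heating it would change length more than the bronze if both were free. The rigid plates force a common final length, so the aluminium is put into compression and the bronze into tension, with equal and opposite forces P (no external load).
Equating the net (thermal + elastic) strains gives |α₁ − α₂|·ΔT = P·[1/(A₁E₁) + 1/(A₂E₂)].
|α₁ − α₂|·ΔT = 6.5×10⁻⁶ × 57 = 0.0003705.
1/(A₁E₁) + 1/(A₂E₂) = 1/(2375×70×10³) + 1/(1025×114×10³) = 1.457×10⁻⁸ N⁻¹.
P = 0.0003705 / 1.457×10⁻⁸ = 25420 N = 25.42 kN.

P ≈ 25.4 kN (compressive in the aluminium)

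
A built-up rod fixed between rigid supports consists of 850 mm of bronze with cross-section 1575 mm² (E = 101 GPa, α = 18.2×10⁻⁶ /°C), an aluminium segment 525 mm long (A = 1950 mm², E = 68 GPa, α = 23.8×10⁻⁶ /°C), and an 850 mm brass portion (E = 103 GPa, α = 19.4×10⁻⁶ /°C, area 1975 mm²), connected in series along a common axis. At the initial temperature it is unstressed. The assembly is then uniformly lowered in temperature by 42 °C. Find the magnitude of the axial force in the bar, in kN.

Free thermal contraction of the whole bar: Σ αᵢΔT Lᵢ = 18.2×10⁻⁶×42×850 + 23.8×10⁻⁶×42×525 + 19.4×10⁻⁶×42×850 = 1.867 mm.
Since the ends are fixed, an axial force P builds up, equal in every segment, with P · Σ Lᵢ/(AᵢEᵢ) = δ_free.
Σ Lᵢ/(AᵢEᵢ) = 850/(1575×101×10³) + 525/(1950×68×10³) + 850/(1975×103×10³) = 1.348×10⁻⁵ mm/N.
P = 1.867 / 1.348×10⁻⁵ = 138500 N = 138.5 kN, tensile.

P ≈ 138 kN (tensile)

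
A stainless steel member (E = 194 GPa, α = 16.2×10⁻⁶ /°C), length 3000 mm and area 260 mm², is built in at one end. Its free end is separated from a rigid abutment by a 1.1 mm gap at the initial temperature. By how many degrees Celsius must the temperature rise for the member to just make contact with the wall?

Contact occurs when the free expansion equals the gap: αΔT L = 1.1 mm.
ΔT = 1.1 / (16.2×10⁻⁶ × 3000) = 22.63 °C.

ΔT ≈ 22.6 °C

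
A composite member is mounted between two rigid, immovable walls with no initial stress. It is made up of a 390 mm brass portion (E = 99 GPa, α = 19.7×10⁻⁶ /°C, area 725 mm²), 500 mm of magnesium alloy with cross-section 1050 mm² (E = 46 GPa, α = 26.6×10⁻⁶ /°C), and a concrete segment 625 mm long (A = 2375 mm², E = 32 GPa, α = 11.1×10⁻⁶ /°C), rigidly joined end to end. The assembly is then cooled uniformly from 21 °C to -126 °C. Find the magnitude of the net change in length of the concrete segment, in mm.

|ΔL| ≈ 0.386 mm

With the walls removed the bar would change length by δ_free = Σ αᵢΔT Lᵢ = 19.7×10⁻⁶×147×390 + 26.6×10⁻⁶×147×500 + 11.1×10⁻⁶×147×625 = 4.104 mm.
Since the ends are fixed, an axial force P builds up, equal in every segment, with P · Σ Lᵢ/(AᵢEᵢ) = δ_free.
Σ Lᵢ/(AᵢEᵢ) = 390/(725×99×10³) + 500/(1050×46×10³) + 625/(2375×32×10³) = 2.401×10⁻⁵ mm/N.
P = 4.104 / 2.401×10⁻⁵ = 170900 N = 170.9 kN, tensile.
For the concrete segment, free thermal change = 11.1×10⁻⁶×147×625 = 1.02 mm and elastic change from P = 170900×625/(2375×32×10³) = 1.406 mm; these oppose, so the net change is 0.386 mm (segment lengthens).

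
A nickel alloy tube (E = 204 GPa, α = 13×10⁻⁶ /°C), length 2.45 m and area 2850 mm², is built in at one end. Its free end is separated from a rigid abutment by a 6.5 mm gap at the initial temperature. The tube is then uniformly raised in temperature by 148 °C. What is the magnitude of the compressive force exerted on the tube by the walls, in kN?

If the wall were absent the tube would grow by αΔT L = 13×10⁻⁶ × 148 × 2450 = 4.714 mm.
This is smaller than the 6.5 mm clearance, so the tube expands freely without reaching the stop — the stress is zero.

P ≈ 0 kN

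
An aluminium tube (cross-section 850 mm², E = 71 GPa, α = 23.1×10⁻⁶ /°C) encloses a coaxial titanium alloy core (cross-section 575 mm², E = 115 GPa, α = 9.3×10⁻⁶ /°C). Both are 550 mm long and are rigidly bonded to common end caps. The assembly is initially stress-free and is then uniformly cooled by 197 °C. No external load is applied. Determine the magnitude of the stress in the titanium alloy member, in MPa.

The aluminium has the larger α, so on cooling it would change length more than the titanium alloy if both were free. The rigid plates force a common final length, so the aluminium is put into tension and the titanium alloy into compression, with equal and opposite forces P (no external load).
Setting the final lengths equal and cancelling L: (α₁ − α₂)ΔT = P/(A₁E₁) + P/(A₂E₂).
|α₁ − α₂|·ΔT = 13.8×10⁻⁶ × 197 = 0.002719.
1/(A₁E₁) + 1/(A₂E₂) = 1/(850×71×10³) + 1/(575×115×10³) = 3.169×10⁻⁸ N⁻¹.
P = 0.002719 / 3.169×10⁻⁸ = 85780 N = 85.78 kN.
σ_{titanium alloy} = P/A₂ = 85780/575 = 149.2 MPa, compressive.

σ ≈ 149 MPa (compressive)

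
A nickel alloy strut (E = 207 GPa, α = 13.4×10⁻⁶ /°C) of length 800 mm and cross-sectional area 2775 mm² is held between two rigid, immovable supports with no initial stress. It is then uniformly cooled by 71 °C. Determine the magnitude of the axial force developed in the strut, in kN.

The ends cannot move, so σ = EαΔT = 207×10³ × 13.4×10⁻⁶ × 71 = 196.9 MPa.
Then P = σA = 196.9 × 2775 mm² = 546.5 kN, tensile.

P ≈ 547 kN (tensile)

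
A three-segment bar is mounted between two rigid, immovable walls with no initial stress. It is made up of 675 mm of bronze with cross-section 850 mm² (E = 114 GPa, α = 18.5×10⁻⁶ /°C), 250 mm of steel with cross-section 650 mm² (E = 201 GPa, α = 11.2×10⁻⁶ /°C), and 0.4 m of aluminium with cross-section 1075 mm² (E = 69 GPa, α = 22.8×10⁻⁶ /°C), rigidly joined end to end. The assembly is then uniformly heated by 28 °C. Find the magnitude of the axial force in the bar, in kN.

P ≈ 47.9 kN (compressive)

Free thermal expansion of the whole bar: Σ αᵢΔT Lᵢ = 18.5×10⁻⁶×28×675 + 11.2×10⁻⁶×28×250 + 22.8×10⁻⁶×28×400 = 0.6834 mm.
The walls prevent any net length change, so an axial force P (same in every segment) develops. Compatibility: P · Σ Lᵢ/(AᵢEᵢ) = δ_free.
Σ Lᵢ/(AᵢEᵢ) = 675/(850×114×10³) + 250/(650×201×10³) + 400/(1075×69×10³) = 1.427×10⁻⁵ mm/N.
Hence P = δ_free / Σ(L/AE) = 0.6834/1.427×10⁻⁵ = 47.88 kN (compressive).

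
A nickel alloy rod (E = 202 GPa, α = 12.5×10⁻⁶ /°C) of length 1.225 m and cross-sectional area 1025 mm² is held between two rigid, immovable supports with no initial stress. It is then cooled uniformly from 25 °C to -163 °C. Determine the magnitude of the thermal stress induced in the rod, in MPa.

σ ≈ 475 MPa (tensile)

The supports are rigid, so the total axial strain is zero. The restrained thermal strain is ε = αΔT = 12.5×10⁻⁶ × 188 = 2350×10⁻⁶.
Hence σ = E·αΔT = 202×10³ × 2350×10⁻⁶ = 474.7 MPa, tensile.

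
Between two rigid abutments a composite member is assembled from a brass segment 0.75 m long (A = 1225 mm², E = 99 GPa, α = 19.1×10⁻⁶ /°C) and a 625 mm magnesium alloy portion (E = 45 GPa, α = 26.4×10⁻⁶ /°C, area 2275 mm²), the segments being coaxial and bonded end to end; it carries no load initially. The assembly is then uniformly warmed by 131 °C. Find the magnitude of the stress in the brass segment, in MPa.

σ ≈ 268 MPa (compressive)

If the supports were absent, the total length change would be Σ αᵢΔT Lᵢ = 19.1×10⁻⁶×131×750 + 26.4×10⁻⁶×131×625 = 4.038 mm.
Since the ends are fixed, an axial force P builds up, equal in every segment, with P · Σ Lᵢ/(AᵢEᵢ) = δ_free.
Σ Lᵢ/(AᵢEᵢ) = 750/(1225×99×10³) + 625/(2275×45×10³) = 1.229×10⁻⁵ mm/N.
Hence P = δ_free / Σ(L/AE) = 4.038/1.229×10⁻⁵ = 328.6 kN (compressive).
σ_{brass} = P / A = 328600 / 1225 = 268.2 MPa.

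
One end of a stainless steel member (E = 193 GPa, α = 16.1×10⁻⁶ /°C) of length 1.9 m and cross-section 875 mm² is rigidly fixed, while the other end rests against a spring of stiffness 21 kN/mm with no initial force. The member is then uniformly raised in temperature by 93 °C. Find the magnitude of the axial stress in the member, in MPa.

If the spring were absent the member would lengthen by αΔT L = 16.1×10⁻⁶ × 93 × 1900 = 2.845 mm.
Let P be the compressive force at the spring. The member shortens elastically by PL/(AE) and the spring compresses by P/k; together these equal δ_free.
P [ L/(AE) + 1/k ] = δ_free → P [ 1900/(875×193×10³) + 1/(21×10³) ] = 2.845.
P = 2.845 / 5.887×10⁻⁵ = 48320 N.
σ = P/A = 48320/875 = 55.23 MPa.

σ ≈ 55.2 MPa (compressive)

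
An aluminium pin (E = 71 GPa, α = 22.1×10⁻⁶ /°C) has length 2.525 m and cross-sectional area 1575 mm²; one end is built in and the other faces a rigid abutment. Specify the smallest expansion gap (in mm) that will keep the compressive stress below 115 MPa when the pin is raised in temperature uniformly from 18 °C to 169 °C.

g ≈ 4.34 mm

With no wall the pin would lengthen by αΔT L = 22.1×10⁻⁶ × 151 × 2525 = 8.426 mm.
A stress of 115 MPa corresponds to the wall pushing the pin back by σL/E = 115×2525/(71×10³) = 4.09 mm.
The gap must absorb the remainder: g_min = 8.426 − 4.09 = 4.336 mm.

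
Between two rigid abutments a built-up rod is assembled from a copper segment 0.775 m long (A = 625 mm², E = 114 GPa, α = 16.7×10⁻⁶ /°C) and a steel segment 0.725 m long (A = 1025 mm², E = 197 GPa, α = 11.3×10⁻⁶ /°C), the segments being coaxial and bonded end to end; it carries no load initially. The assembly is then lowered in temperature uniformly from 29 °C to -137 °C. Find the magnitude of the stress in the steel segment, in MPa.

If the supports were absent, the total length change would be Σ αᵢΔT Lᵢ = 16.7×10⁻⁶×166×775 + 11.3×10⁻⁶×166×725 = 3.508 mm.
The rigid supports impose zero overall length change; the single axial force P common to all segments must satisfy P Σ Lᵢ/(AᵢEᵢ) = δ_free.
The series flexibility is Σ Lᵢ/(AᵢEᵢ) = 775/(625×114×10³) + 725/(1025×197×10³) = 1.447×10⁻⁵ mm/N.
So P = 3.508 / 1.447×10⁻⁵ = 242.5 kN, tensile.
σ_{steel} = P / A = 242500 / 1025 = 236.6 MPa.

σ ≈ 237 MPa (tensile)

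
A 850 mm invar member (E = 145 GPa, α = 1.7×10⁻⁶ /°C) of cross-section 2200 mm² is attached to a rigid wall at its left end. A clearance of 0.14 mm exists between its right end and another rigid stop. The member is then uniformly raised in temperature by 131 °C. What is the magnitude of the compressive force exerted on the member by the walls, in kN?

P ≈ 18.5 kN

Free thermal elongation = αΔT L = 1.7×10⁻⁶ × 131 × 850 = 0.1893 mm.
The gap closes (δ_free > 0.14 mm) and the wall then resists a further 0.1893 − 0.14 = 0.04929 mm of expansion.
Compatibility: PL/(AE) = 0.04929 mm, so σ = P/A = E × (0.04929/850) = 8.409 MPa.
Force on the wall = σA = 8.409 × 2200 mm² = 18.5 kN.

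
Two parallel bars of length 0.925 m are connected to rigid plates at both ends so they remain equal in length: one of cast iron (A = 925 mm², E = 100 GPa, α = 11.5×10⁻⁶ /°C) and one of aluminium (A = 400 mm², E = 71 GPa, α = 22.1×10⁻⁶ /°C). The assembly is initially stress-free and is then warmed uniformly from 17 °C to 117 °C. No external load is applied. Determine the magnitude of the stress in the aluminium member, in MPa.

The aluminium has the larger α, so on heating it would change length more than the cast iron if both were free. The rigid plates force a common final length, so the aluminium is put into compression and the cast iron into tension, with equal and opposite forces P (no external load).
Setting the final lengths equal and cancelling L: (α₁ − α₂)ΔT = P/(A₁E₁) + P/(A₂E₂).
|α₁ − α₂|·ΔT = 10.6×10⁻⁶ × 100 = 0.00106.
1/(A₁E₁) + 1/(A₂E₂) = 1/(925×100×10³) + 1/(400×71×10³) = 4.602×10⁻⁸ N⁻¹.
So P = 0.00106 / 4.602×10⁻⁸ = 23.03 kN.
σ_{aluminium} = P/A₂ = 23030/400 = 57.58 MPa, compressive.

σ ≈ 57.6 MPa (compressive)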